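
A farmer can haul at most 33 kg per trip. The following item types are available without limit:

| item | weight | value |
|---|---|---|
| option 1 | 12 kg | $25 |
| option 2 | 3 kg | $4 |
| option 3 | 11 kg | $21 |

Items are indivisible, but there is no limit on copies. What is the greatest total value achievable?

$63

Best value-per-unit is option 1 at 25/12; filling with it alone gives 2×25 = 50.
Optimal mix: 3×option 3 → weight 33, value 63.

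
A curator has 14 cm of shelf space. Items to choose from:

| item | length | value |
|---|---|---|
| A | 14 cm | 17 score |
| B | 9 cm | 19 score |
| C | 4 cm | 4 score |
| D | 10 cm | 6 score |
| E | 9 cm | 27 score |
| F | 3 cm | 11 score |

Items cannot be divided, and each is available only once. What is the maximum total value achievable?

38 score

This is a 0/1 knapsack; check combinations near the capacity.
- E+F: length 9+3=12, value 27+11=38
- C+E: length 4+9=13, value 4+27=31
- B+F: length 9+3=12, value 19+11=30
- E: length 9, value 27
Best: 38 score.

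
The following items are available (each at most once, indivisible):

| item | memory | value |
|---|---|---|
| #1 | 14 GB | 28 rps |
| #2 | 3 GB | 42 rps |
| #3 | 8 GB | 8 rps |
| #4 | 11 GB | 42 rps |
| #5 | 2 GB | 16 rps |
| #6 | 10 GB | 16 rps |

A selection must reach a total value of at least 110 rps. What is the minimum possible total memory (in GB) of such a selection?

Subsets with value ≥ 110, sorted by total memory:
- #2+#4+#5+#6: memory 26, value 116
- #1+#2+#4: memory 28, value 112
- #1+#2+#4+#5: memory 30, value 128
- #2+#3+#4+#5+#6: memory 34, value 124
Minimum memory: 26 GB.

26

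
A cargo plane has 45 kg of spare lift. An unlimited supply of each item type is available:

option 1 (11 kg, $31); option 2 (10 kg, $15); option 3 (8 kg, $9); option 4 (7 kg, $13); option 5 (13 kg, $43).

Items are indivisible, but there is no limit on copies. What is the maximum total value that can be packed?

Best value-per-unit is option 5 at 43/13; filling with it alone gives 3×43 = 129.
Optimal mix: 1×option 1 + 1×option 4 + 2×option 5 → weight 44, value 130.

$130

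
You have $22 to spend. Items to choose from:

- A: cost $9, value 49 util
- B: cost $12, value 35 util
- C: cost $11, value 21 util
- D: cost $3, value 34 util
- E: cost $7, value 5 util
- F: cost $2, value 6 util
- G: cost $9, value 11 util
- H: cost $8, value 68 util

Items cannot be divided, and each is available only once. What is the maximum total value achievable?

Check high-value combinations within $22:
- A+D+F+H: cost 9+3+2+8=22, value 49+34+6+68=157
- A+D+H: cost 9+3+8=20, value 49+34+68=151
- A+F+H: cost 9+2+8=19, value 49+6+68=123
Best: 157 util.

157 util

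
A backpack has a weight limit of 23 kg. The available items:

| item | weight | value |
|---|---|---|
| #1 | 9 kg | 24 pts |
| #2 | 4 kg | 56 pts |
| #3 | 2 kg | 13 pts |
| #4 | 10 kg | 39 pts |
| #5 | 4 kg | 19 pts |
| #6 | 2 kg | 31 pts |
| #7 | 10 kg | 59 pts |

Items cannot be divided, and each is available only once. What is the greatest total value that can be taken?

178 pts

This is a 0/1 knapsack; check combinations near the capacity.
- #2+#3+#5+#6+#7: weight 4+2+4+2+10=22, value 56+13+19+31+59=178
- #2+#5+#6+#7: weight 4+4+2+10=20, value 56+19+31+59=165
- #2+#3+#6+#7: weight 4+2+2+10=18, value 56+13+31+59=159
Best: 178 pts.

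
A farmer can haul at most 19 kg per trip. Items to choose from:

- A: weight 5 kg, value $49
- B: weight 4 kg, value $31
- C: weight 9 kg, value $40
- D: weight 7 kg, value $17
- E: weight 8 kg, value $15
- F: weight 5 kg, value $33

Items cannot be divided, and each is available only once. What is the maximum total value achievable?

Check high-value combinations within 19 kg:
- A+C+F: weight 5+9+5=19, value 49+40+33=122
- A+B+C: weight 5+4+9=18, value 49+31+40=120
- A+B+F: weight 5+4+5=14, value 49+31+33=113
- B+C+F: weight 4+9+5=18, value 31+40+33=104
- A+D+F: weight 5+7+5=17, value 49+17+33=99
Best: $122.

$122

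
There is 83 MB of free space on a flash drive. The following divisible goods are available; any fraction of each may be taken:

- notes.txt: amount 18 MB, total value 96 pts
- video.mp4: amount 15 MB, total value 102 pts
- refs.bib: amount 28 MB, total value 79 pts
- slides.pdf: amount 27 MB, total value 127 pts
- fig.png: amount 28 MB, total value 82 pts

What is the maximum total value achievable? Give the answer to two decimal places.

Take in order of value per unit:
- video.mp4 (102/15 per unit): all 15 → value 102, running total 102.00
- notes.txt (96/18 per unit): all 18 → value 96, running total 198.00
- slides.pdf (127/27 per unit): all 27 → value 127, running total 325.00
- fig.png (82/28 per unit): 23 of 28 → value 23×82/28 = 67.3571, running total 392.36
Total 392.36.

392.36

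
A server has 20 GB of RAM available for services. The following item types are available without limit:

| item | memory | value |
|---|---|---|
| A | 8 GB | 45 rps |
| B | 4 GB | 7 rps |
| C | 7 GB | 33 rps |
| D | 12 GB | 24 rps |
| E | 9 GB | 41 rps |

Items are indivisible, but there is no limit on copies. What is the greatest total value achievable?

97 rps

Best value-per-unit is A at 45/8; filling with it alone gives 2×45 = 90.
Optimal mix: 2×A + 1×B → memory 20, value 97.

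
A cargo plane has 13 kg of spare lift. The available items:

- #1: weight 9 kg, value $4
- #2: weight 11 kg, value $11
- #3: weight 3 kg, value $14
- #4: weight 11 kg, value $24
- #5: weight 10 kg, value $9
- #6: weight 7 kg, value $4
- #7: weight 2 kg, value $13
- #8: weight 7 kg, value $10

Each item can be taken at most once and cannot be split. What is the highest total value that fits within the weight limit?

Check high-value combinations within 13 kg:
- #3+#7+#8: weight 3+2+7=12, value 14+13+10=37
- #4+#7: weight 11+2=13, value 24+13=37
- #3+#6+#7: weight 3+7+2=12, value 14+4+13=31
- #3+#7: weight 3+2=5, value 14+13=27
Best: $37.

$37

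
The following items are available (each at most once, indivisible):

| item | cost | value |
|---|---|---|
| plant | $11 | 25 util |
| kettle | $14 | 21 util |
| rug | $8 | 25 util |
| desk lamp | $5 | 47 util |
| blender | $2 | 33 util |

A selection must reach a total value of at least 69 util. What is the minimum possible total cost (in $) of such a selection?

7

Subsets with value ≥ 69, sorted by total cost:
- desk lamp+blender: cost 7, value 80
- rug+desk lamp: cost 13, value 72
- rug+desk lamp+blender: cost 15, value 105
- plant+desk lamp: cost 16, value 72
Minimum cost: 7 $.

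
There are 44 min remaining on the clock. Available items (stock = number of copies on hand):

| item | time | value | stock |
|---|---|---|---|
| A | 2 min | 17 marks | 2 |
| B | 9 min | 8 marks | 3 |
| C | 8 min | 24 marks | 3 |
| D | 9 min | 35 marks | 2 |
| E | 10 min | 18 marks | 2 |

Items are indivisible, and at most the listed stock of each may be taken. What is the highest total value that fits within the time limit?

159 marks

Top feasible selections:
- 1×A + 3×C + 2×D: time 44, value 159
- 2×A + 2×C + 2×D: time 38, value 152
- 2×A + 1×C + 2×D + 1×E: time 40, value 146
Best: 159 marks.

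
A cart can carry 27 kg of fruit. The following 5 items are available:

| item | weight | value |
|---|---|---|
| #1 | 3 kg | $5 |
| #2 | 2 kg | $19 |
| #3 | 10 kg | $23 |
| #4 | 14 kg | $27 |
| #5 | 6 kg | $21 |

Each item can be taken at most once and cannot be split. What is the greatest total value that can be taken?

$72

Check high-value combinations within 27 kg:
- #1+#2+#4+#5: weight 3+2+14+6=25, value 5+19+27+21=72
- #2+#3+#4: weight 2+10+14=26, value 19+23+27=69
- #1+#2+#3+#5: weight 3+2+10+6=21, value 5+19+23+21=68
- #2+#4+#5: weight 2+14+6=22, value 19+27+21=67
Best: $72.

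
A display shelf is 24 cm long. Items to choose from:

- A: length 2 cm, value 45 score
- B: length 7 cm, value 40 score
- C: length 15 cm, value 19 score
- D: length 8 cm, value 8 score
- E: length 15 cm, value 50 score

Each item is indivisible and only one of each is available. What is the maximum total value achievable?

135 score

Check high-value combinations within 24 cm:
- A+B+E: length 2+7+15=24, value 45+40+50=135
- A+B+C: length 2+7+15=24, value 45+40+19=104
- A+E: length 2+15=17, value 45+50=95
- A+B+D: length 2+7+8=17, value 45+40+8=93
Best: 135 score.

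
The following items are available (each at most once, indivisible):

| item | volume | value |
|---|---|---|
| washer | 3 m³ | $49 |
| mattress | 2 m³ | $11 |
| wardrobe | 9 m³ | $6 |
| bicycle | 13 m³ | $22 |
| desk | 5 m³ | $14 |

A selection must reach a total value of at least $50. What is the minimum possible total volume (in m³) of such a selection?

5

Subsets with value ≥ 50, sorted by total volume:
- washer+mattress: volume 5, value 60
- washer+desk: volume 8, value 63
Minimum volume: 5 m³.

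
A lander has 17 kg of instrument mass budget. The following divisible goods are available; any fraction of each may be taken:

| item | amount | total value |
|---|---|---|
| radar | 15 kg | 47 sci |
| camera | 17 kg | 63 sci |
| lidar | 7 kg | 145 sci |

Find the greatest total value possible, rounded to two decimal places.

Take in order of value per unit:
- lidar (145/7 per unit): all 7 → value 145, running total 145.00
- camera (63/17 per unit): 10 of 17 → value 10×63/17 = 37.0588, running total 182.06
Total 182.06.

182.06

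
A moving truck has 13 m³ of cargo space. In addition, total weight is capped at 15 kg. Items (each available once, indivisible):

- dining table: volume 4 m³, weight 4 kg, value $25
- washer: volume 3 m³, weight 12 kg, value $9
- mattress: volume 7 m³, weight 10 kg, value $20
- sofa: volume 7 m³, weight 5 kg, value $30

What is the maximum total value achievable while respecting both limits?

Feasible sets respecting both limits:
- dining table+sofa: volume 11, weight 9, value 55
- dining table+mattress: volume 11, weight 14, value 45
- sofa: volume 7, weight 5, value 30
- dining table: volume 4, weight 4, value 25
Best: $55.

$55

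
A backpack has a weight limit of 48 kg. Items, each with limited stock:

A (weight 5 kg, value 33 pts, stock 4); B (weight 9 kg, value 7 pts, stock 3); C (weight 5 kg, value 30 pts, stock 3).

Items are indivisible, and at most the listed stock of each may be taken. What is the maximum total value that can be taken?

Top feasible selections:
- 4×A + 1×B + 3×C: weight 44, value 229
- 4×A + 3×C: weight 35, value 222
- 4×A + 2×B + 2×C: weight 48, value 206
- 3×A + 2×B + 3×C: weight 48, value 203
Best: 229 pts.

229 pts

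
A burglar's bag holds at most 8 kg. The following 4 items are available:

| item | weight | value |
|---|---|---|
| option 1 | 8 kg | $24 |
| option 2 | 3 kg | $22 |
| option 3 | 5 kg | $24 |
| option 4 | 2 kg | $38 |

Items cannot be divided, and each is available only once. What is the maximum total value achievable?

$62

This is a 0/1 knapsack; check combinations near the capacity.
- option 3+option 4: weight 5+2=7, value 24+38=62
- option 2+option 4: weight 3+2=5, value 22+38=60
- option 2+option 3: weight 3+5=8, value 22+24=46
- option 4: weight 2, value 38
Best: $62.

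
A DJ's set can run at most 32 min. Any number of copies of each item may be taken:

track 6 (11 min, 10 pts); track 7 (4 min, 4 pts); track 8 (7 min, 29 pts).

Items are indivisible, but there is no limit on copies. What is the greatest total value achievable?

120 pts

Best value-per-unit is track 8 at 29/7; filling with it alone gives 4×29 = 116.
Optimal mix: 1×track 7 + 4×track 8 → duration 32, value 120.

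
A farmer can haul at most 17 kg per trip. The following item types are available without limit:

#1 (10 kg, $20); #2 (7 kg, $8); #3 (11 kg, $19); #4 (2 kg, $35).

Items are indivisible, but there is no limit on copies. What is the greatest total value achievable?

Best value-per-unit is #4 at 35/2, and filling with it alone uses weight 8×2=16. No mix of the others beats 8×35 = 280.

$280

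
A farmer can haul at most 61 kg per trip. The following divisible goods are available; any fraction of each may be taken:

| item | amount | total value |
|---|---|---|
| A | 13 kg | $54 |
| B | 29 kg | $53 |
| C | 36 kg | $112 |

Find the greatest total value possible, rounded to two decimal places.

187.93

Take in order of value per unit:
- A (54/13 per unit): all 13 → value 54, running total 54.00
- C (112/36 per unit): all 36 → value 112, running total 166.00
- B (53/29 per unit): 12 of 29 → value 12×53/29 = 21.9310, running total 187.93
Total 187.93.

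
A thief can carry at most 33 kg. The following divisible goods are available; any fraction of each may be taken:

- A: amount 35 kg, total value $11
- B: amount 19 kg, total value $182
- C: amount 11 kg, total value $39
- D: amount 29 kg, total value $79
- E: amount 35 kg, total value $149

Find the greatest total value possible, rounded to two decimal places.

Take in order of value per unit:
- B (182/19 per unit): all 19 → value 182, running total 182.00
- E (149/35 per unit): 14 of 35 → value 14×149/35 = 59.6000, running total 241.60
Total 241.60.

241.60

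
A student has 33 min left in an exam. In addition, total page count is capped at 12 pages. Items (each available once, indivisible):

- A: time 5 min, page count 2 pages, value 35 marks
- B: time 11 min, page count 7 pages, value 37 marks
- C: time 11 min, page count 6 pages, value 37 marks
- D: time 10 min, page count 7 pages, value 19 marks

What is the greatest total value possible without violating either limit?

Feasible sets respecting both limits:
- A+B: time 16, page count 9, value 72
- A+C: time 16, page count 8, value 72
- A+D: time 15, page count 9, value 54
Best: 72 marks.

72 marks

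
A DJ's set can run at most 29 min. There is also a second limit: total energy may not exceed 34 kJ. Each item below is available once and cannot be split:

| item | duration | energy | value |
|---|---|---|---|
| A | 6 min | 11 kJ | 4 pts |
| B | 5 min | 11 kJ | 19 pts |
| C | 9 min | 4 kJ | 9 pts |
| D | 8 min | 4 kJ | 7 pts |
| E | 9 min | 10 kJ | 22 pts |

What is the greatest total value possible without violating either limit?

Feasible sets respecting both limits:
- B+C+E: duration 23, energy 25, value 50
- B+D+E: duration 22, energy 25, value 48
- A+B+E: duration 20, energy 32, value 45
Best: 50 pts.

50 pts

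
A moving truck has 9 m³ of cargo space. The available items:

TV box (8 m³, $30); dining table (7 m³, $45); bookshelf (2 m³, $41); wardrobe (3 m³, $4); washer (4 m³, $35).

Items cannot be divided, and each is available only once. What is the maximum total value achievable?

$86

Check high-value combinations within 9 m³:
- dining table+bookshelf: volume 7+2=9, value 45+41=86
- bookshelf+wardrobe+washer: volume 2+3+4=9, value 41+4+35=80
- bookshelf+washer: volume 2+4=6, value 41+35=76
- bookshelf+wardrobe: volume 2+3=5, value 41+4=45
- dining table: volume 7, value 45
Best: $86.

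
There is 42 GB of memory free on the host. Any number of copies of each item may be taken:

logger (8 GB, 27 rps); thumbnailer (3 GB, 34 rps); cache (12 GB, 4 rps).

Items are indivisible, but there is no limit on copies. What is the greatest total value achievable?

476 rps

Best value-per-unit is thumbnailer at 34/3, and filling with it alone uses memory 14×3=42. No mix of the others beats 14×34 = 476.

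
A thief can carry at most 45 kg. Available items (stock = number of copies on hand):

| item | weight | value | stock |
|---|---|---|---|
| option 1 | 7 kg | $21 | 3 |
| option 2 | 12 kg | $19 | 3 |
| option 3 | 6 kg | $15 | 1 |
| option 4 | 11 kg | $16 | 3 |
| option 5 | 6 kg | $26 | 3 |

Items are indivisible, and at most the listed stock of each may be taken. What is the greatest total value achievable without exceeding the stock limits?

Top feasible selections:
- 3×option 1 + 1×option 3 + 3×option 5: weight 45, value 156
- 3×option 1 + 3×option 5: weight 39, value 141
Best: $156.

$156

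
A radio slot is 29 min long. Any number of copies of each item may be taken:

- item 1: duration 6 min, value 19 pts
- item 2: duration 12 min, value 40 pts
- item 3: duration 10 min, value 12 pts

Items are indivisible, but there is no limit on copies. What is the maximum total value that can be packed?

Best value-per-unit is item 2 at 40/12, and filling with it alone uses duration 2×12=24. No mix of the others beats 2×40 = 80.

80 pts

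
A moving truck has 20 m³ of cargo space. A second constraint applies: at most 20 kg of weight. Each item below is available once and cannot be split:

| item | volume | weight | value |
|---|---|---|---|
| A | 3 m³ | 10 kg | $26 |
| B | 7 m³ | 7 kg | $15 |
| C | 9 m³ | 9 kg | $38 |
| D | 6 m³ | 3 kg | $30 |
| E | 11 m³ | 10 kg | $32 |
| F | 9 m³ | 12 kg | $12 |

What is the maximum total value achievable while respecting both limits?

Feasible sets respecting both limits:
- A+B+D: volume 16, weight 20, value 71
- C+E: volume 20, weight 19, value 70
- C+D: volume 15, weight 12, value 68
- A+C: volume 12, weight 19, value 64
Best: $71.

$71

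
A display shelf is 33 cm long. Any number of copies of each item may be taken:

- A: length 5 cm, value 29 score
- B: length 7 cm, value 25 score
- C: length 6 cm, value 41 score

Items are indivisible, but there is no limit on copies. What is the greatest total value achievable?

210 score

Best value-per-unit is C at 41/6; filling with it alone gives 5×41 = 205.
Optimal mix: 3×A + 3×C → length 33, value 210.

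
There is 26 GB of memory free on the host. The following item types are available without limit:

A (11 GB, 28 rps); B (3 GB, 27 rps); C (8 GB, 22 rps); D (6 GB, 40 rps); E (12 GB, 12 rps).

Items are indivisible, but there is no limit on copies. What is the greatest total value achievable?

216 rps

Best value-per-unit is B at 27/3, and filling with it alone uses memory 8×3=24. No mix of the others beats 8×27 = 216.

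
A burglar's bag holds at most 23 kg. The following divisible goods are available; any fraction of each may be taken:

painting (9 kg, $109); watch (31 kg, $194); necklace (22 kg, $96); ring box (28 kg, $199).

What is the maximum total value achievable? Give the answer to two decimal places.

208.50

Take in order of value per unit:
- painting (109/9 per unit): all 9 → value 109, running total 109.00
- ring box (199/28 per unit): 14 of 28 → value 14×199/28 = 99.5000, running total 208.50
Total 208.50.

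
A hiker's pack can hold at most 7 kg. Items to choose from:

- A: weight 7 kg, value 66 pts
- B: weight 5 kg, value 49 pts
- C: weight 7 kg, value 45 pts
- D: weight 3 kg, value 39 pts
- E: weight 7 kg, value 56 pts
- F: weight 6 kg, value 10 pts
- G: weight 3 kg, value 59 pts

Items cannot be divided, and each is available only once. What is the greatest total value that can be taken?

This is a 0/1 knapsack; check combinations near the capacity.
- D+G: weight 3+3=6, value 39+59=98
- A: weight 7, value 66
- G: weight 3, value 59
- E: weight 7, value 56
Best: 98 pts.

98 pts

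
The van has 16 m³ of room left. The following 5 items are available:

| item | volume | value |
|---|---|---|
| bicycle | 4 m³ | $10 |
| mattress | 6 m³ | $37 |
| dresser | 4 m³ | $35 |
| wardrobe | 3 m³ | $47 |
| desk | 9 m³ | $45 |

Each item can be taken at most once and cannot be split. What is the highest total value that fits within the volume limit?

$127

Check high-value combinations within 16 m³:
- dresser+wardrobe+desk: volume 4+3+9=16, value 35+47+45=127
- mattress+dresser+wardrobe: volume 6+4+3=13, value 37+35+47=119
- bicycle+wardrobe+desk: volume 4+3+9=16, value 10+47+45=102
Best: $127.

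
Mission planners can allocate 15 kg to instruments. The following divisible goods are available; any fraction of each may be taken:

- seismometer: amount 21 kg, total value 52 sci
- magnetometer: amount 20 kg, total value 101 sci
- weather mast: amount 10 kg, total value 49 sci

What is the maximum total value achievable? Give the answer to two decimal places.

Take in order of value per unit:
- magnetometer (101/20 per unit): 15 of 20 → value 15×101/20 = 75.7500, running total 75.75
Total 75.75.

75.75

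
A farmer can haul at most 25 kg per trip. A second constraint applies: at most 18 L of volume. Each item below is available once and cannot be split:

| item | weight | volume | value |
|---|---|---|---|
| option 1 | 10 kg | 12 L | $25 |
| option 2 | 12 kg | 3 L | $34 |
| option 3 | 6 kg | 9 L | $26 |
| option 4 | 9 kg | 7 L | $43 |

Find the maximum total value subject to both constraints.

Feasible sets respecting both limits:
- option 2+option 4: weight 21, volume 10, value 77
- option 3+option 4: weight 15, volume 16, value 69
- option 2+option 3: weight 18, volume 12, value 60
Best: $77.

$77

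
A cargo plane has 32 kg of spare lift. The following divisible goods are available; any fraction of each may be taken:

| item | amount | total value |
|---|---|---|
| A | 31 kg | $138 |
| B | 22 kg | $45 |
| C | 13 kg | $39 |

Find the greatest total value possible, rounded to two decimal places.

141.00

Take in order of value per unit:
- A (138/31 per unit): all 31 → value 138, running total 138.00
- C (39/13 per unit): 1 of 13 → value 1×39/13 = 3.0000, running total 141.00
Total 141.00.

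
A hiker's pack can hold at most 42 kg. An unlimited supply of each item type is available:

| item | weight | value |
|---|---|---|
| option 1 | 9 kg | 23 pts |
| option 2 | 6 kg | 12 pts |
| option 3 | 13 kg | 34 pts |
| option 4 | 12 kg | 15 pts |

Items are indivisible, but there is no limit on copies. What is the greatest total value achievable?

Best value-per-unit is option 3 at 34/13; filling with it alone gives 3×34 = 102.
Optimal mix: 4×option 1 + 1×option 2 → weight 42, value 104.

104 pts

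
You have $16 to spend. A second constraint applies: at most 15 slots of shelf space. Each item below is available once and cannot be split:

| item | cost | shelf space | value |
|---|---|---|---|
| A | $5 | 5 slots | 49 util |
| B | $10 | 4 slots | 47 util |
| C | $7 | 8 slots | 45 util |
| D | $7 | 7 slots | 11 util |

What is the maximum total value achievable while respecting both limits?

Feasible sets respecting both limits:
- A+B: cost 15, shelf space 9, value 96
- A+C: cost 12, shelf space 13, value 94
- A+D: cost 12, shelf space 12, value 60
Best: 96 util.

96 util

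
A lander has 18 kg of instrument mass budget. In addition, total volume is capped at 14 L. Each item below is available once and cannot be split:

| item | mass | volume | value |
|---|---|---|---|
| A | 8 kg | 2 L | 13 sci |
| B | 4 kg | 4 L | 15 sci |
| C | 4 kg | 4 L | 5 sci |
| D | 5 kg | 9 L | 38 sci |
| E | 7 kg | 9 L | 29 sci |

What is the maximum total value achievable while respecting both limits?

Feasible sets respecting both limits:
- B+D: mass 9, volume 13, value 53
- A+D: mass 13, volume 11, value 51
- B+E: mass 11, volume 13, value 44
Best: 53 sci.

53 sci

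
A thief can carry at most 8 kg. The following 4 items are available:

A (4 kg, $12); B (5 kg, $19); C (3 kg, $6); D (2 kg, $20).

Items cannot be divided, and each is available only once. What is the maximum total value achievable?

$39

Check high-value combinations within 8 kg:
- B+D: weight 5+2=7, value 19+20=39
- A+D: weight 4+2=6, value 12+20=32
- C+D: weight 3+2=5, value 6+20=26
Best: $39.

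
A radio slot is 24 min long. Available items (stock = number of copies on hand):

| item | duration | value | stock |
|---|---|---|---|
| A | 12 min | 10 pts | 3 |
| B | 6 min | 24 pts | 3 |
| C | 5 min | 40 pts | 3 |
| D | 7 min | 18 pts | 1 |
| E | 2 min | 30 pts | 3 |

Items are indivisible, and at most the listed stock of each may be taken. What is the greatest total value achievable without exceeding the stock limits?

210 pts

Top feasible selections:
- 3×C + 3×E: duration 21, value 210
- 1×B + 2×C + 3×E: duration 22, value 194
- 2×C + 1×D + 3×E: duration 23, value 188
Best: 210 pts.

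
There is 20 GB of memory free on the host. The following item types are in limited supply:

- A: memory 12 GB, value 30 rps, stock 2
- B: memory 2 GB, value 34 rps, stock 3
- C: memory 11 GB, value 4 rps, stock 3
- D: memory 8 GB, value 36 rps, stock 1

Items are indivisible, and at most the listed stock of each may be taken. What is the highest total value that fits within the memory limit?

138 rps

Best selections within memory 20 and stock limits:
- 3×B + 1×D: memory 14, value 138
- 1×A + 3×B: memory 18, value 132
- 3×B + 1×C: memory 17, value 106
- 2×B + 1×D: memory 12, value 104
Best: 138 rps.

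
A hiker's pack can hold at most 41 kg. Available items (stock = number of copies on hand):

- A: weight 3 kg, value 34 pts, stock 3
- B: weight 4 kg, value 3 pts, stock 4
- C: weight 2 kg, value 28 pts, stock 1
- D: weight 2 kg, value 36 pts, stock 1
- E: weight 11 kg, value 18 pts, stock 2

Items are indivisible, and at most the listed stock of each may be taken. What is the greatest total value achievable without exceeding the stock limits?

Best selections within weight 41 and stock limits:
- 3×A + 1×B + 1×C + 1×D + 2×E: weight 39, value 205
- 3×A + 1×C + 1×D + 2×E: weight 35, value 202
Best: 205 pts.

205 pts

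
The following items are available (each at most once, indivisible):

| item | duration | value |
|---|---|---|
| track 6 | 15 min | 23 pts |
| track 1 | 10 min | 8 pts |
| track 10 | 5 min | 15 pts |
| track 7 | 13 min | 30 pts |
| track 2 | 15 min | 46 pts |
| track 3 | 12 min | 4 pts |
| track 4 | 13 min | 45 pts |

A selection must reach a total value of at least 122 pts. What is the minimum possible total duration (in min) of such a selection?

46

Subsets with value ≥ 122, sorted by total duration:
- track 10+track 7+track 2+track 4: duration 46, value 136
- track 6+track 10+track 2+track 4: duration 48, value 129
- track 1+track 7+track 2+track 4: duration 51, value 129
- track 7+track 2+track 3+track 4: duration 53, value 125
Minimum duration: 46 min.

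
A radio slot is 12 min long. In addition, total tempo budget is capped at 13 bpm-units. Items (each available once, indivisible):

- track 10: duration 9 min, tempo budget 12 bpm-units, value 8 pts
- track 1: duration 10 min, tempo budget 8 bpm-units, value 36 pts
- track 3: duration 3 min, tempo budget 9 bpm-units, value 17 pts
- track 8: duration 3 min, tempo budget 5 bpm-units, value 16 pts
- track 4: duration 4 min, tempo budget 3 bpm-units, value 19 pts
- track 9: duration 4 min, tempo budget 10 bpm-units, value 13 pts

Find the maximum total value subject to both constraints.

Feasible sets respecting both limits:
- track 1: duration 10, tempo budget 8, value 36
- track 3+track 4: duration 7, tempo budget 12, value 36
- track 8+track 4: duration 7, tempo budget 8, value 35
- track 4+track 9: duration 8, tempo budget 13, value 32
Best: 36 pts.

36 pts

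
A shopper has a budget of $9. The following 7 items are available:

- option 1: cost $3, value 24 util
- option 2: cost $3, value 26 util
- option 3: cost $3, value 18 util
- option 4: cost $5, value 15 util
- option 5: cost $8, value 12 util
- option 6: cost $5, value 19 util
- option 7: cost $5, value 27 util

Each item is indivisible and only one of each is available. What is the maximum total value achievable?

Check high-value combinations within $9:
- option 1+option 2+option 3: cost 3+3+3=9, value 24+26+18=68
- option 2+option 7: cost 3+5=8, value 26+27=53
- option 1+option 7: cost 3+5=8, value 24+27=51
Best: 68 util.

68 util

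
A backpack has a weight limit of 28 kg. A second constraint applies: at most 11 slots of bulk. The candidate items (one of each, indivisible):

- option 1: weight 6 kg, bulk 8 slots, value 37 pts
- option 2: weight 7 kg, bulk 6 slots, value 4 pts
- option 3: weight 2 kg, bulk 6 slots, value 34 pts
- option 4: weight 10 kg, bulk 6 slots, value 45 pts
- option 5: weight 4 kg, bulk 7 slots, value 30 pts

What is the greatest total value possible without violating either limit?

Feasible sets respecting both limits:
- option 4: weight 10, bulk 6, value 45
- option 1: weight 6, bulk 8, value 37
- option 3: weight 2, bulk 6, value 34
Best: 45 pts.

45 pts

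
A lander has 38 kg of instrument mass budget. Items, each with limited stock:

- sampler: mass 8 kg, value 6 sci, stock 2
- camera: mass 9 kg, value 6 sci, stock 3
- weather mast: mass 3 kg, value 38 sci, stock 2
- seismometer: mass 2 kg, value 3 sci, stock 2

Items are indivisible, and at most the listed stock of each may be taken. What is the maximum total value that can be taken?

Best selections within mass 38 and stock limits:
- 2×sampler + 1×camera + 2×weather mast + 2×seismometer: mass 35, value 100
- 1×sampler + 2×camera + 2×weather mast + 2×seismometer: mass 36, value 100
Best: 100 sci.

100 sci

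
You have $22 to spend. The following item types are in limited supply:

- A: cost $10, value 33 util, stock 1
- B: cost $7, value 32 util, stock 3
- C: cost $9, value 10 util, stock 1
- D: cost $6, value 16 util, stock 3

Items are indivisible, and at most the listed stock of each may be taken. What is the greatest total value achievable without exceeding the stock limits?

96 util

Best selections within cost 22 and stock limits:
- 3×B: cost 21, value 96
- 2×B + 1×D: cost 20, value 80
Best: 96 util.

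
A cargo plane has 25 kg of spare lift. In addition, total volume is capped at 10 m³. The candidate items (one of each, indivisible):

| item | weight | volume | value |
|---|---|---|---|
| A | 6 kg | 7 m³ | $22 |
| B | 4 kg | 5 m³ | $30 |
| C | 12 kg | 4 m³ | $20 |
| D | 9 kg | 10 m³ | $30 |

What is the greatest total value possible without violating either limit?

Feasible sets respecting both limits:
- B+C: weight 16, volume 9, value 50
- B: weight 4, volume 5, value 30
- D: weight 9, volume 10, value 30
Best: $50.

$50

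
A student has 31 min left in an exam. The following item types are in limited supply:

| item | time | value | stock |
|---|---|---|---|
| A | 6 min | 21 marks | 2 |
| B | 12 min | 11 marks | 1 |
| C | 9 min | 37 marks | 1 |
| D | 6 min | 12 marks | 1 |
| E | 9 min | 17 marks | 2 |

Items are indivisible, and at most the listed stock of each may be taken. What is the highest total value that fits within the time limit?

96 marks

Top feasible selections:
- 2×A + 1×C + 1×E: time 30, value 96
- 2×A + 1×C + 1×D: time 27, value 91
- 1×A + 1×C + 1×D + 1×E: time 30, value 87
Best: 96 marks.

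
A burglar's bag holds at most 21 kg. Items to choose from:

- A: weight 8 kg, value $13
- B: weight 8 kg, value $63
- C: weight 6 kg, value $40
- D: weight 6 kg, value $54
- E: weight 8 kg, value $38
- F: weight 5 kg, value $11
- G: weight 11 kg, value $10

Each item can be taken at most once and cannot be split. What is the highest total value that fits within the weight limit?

$157

Check high-value combinations within 21 kg:
- B+C+D: weight 8+6+6=20, value 63+40+54=157
- C+D+E: weight 6+6+8=20, value 40+54+38=132
- B+D+F: weight 8+6+5=19, value 63+54+11=128
Best: $157.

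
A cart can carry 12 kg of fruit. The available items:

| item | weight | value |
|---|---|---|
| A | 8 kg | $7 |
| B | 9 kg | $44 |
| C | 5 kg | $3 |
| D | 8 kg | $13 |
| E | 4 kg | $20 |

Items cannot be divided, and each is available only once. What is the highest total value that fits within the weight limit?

This is a 0/1 knapsack; check combinations near the capacity.
- B: weight 9, value 44
- D+E: weight 8+4=12, value 13+20=33
- A+E: weight 8+4=12, value 7+20=27
Best: $44.

$44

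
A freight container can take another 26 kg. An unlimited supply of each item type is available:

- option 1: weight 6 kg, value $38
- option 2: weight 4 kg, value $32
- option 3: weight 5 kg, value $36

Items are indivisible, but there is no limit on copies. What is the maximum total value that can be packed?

Best value-per-unit is option 2 at 32/4; filling with it alone gives 6×32 = 192.
Optimal mix: 4×option 2 + 2×option 3 → weight 26, value 200.

$200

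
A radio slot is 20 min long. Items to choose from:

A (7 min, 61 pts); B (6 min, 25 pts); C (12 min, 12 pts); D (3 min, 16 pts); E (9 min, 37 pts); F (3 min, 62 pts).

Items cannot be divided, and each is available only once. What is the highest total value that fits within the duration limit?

164 pts

This is a 0/1 knapsack; check combinations near the capacity.
- A+B+D+F: duration 7+6+3+3=19, value 61+25+16+62=164
- A+E+F: duration 7+9+3=19, value 61+37+62=160
- A+B+F: duration 7+6+3=16, value 61+25+62=148
- A+D+F: duration 7+3+3=13, value 61+16+62=139
Best: 164 pts.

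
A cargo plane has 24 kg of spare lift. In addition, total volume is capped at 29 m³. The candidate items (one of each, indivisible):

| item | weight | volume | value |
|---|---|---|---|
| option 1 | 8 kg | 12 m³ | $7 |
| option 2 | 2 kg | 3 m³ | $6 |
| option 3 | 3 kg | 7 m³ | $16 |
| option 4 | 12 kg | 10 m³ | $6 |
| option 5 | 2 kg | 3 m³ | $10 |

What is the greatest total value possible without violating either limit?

Feasible sets respecting both limits:
- option 1+option 2+option 3+option 5: weight 15, volume 25, value 39
- option 2+option 3+option 4+option 5: weight 19, volume 23, value 38
- option 1+option 3+option 5: weight 13, volume 22, value 33
- option 2+option 3+option 5: weight 7, volume 13, value 32
Best: $39.

$39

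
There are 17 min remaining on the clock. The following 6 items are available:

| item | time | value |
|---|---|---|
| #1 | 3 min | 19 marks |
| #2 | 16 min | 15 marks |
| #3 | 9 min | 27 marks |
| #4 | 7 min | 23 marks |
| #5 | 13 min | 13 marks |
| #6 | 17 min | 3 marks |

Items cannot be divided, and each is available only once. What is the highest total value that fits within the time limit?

This is a 0/1 knapsack; check combinations near the capacity.
- #3+#4: time 9+7=16, value 27+23=50
- #1+#3: time 3+9=12, value 19+27=46
- #1+#4: time 3+7=10, value 19+23=42
- #1+#5: time 3+13=16, value 19+13=32
- #3: time 9, value 27
Best: 50 marks.

50 marks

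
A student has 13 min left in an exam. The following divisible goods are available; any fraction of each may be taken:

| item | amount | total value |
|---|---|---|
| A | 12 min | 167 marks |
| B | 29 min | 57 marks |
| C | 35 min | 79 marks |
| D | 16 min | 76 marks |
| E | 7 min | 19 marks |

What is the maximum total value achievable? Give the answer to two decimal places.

171.75

Take in order of value per unit:
- A (167/12 per unit): all 12 → value 167, running total 167.00
- D (76/16 per unit): 1 of 16 → value 1×76/16 = 4.7500, running total 171.75
Total 171.75.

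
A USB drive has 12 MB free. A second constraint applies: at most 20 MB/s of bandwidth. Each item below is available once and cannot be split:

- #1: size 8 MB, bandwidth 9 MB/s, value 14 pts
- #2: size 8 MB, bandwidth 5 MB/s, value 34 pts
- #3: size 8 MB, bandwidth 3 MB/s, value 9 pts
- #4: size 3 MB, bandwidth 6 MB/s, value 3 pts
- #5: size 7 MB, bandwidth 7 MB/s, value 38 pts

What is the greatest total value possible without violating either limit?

Feasible sets respecting both limits:
- #4+#5: size 10, bandwidth 13, value 41
- #5: size 7, bandwidth 7, value 38
- #2+#4: size 11, bandwidth 11, value 37
Best: 41 pts.

41 pts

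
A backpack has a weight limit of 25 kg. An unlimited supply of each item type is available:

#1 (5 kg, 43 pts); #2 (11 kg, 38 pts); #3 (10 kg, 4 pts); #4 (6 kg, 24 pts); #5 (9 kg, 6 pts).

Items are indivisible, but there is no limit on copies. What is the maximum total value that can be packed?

215 pts

Best value-per-unit is #1 at 43/5, and filling with it alone uses weight 5×5=25. No mix of the others beats 5×43 = 215.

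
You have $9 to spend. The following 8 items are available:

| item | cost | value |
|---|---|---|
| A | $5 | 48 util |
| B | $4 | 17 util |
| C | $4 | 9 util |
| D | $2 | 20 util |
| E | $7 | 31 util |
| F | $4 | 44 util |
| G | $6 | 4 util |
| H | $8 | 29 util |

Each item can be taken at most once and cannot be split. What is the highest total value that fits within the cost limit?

92 util

Check high-value combinations within $9:
- A+F: cost 5+4=9, value 48+44=92
- A+D: cost 5+2=7, value 48+20=68
- A+B: cost 5+4=9, value 48+17=65
- D+F: cost 2+4=6, value 20+44=64
- B+F: cost 4+4=8, value 17+44=61
Best: 92 util.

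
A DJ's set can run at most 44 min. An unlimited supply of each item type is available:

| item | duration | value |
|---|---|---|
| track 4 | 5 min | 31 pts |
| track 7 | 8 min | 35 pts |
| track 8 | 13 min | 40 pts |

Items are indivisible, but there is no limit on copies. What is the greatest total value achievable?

Best value-per-unit is track 4 at 31/5; filling with it alone gives 8×31 = 248.
Optimal mix: 7×track 4 + 1×track 7 → duration 43, value 252.

252 pts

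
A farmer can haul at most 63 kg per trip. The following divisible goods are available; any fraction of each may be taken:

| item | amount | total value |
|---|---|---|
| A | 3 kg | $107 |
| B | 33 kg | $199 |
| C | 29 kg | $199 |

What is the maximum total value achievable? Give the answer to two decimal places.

492.94

Take in order of value per unit:
- A (107/3 per unit): all 3 → value 107, running total 107.00
- C (199/29 per unit): all 29 → value 199, running total 306.00
- B (199/33 per unit): 31 of 33 → value 31×199/33 = 186.9394, running total 492.94
Total 492.94.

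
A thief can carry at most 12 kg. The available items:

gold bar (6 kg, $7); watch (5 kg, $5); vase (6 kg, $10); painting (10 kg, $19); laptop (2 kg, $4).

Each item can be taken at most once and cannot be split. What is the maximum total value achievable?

This is a 0/1 knapsack; check combinations near the capacity.
- painting+laptop: weight 10+2=12, value 19+4=23
- painting: weight 10, value 19
- gold bar+vase: weight 6+6=12, value 7+10=17
Best: $23.

$23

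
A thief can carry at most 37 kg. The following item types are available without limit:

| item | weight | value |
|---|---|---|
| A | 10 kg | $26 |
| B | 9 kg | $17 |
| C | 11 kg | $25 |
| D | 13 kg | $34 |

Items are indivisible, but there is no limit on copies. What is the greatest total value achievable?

$94

Best value-per-unit is D at 34/13; filling with it alone gives 2×34 = 68.
Optimal mix: 1×A + 2×D → weight 36, value 94.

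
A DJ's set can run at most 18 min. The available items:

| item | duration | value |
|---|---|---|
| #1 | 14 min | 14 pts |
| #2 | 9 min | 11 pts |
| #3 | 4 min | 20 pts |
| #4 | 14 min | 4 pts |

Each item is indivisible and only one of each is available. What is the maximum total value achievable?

34 pts

Check high-value combinations within 18 min:
- #1+#3: duration 14+4=18, value 14+20=34
- #2+#3: duration 9+4=13, value 11+20=31
- #3+#4: duration 4+14=18, value 20+4=24
- #3: duration 4, value 20
Best: 34 pts.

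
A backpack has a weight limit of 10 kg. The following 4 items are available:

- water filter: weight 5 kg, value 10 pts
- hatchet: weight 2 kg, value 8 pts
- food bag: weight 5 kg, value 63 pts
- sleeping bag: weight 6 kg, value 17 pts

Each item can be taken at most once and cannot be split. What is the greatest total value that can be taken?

Check high-value combinations within 10 kg:
- water filter+food bag: weight 5+5=10, value 10+63=73
- hatchet+food bag: weight 2+5=7, value 8+63=71
- food bag: weight 5, value 63
- hatchet+sleeping bag: weight 2+6=8, value 8+17=25
- water filter+hatchet: weight 5+2=7, value 10+8=18
Best: 73 pts.

73 pts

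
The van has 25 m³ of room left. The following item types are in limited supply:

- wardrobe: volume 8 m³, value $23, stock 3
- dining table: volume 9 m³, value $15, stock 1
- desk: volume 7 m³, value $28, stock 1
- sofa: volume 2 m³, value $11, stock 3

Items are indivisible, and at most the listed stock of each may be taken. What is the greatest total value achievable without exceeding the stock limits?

$85

Top feasible selections:
- 2×wardrobe + 1×desk + 1×sofa: volume 25, value 85
- 1×wardrobe + 1×desk + 3×sofa: volume 21, value 84
Best: $85.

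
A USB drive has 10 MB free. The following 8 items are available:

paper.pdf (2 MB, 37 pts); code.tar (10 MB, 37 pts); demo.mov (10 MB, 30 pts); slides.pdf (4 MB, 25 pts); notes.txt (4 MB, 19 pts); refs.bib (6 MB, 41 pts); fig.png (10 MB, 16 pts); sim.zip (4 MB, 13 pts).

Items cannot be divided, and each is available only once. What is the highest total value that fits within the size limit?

This is a 0/1 knapsack; check combinations near the capacity.
- paper.pdf+slides.pdf+notes.txt: size 2+4+4=10, value 37+25+19=81
- paper.pdf+refs.bib: size 2+6=8, value 37+41=78
- paper.pdf+slides.pdf+sim.zip: size 2+4+4=10, value 37+25+13=75
Best: 81 pts.

81 pts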